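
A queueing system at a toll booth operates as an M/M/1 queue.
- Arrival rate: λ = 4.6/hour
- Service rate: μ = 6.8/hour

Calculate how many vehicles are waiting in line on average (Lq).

ρ = λ/μ = 4.6/6.8 = 0.6765
For M/M/1: Lq = λ²/(μ(μ-λ))
Lq = 21.16/(6.8 × 2.20)
Lq = 1.4144 vehicles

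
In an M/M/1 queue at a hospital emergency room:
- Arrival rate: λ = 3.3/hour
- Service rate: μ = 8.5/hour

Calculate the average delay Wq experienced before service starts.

First, compute utilization: ρ = λ/μ = 3.3/8.5 = 0.3882
For M/M/1: Wq = λ/(μ(μ-λ))
Wq = 3.3/(8.5 × (8.5-3.3))
Wq = 3.3/(8.5 × 5.20)
Wq = 0.07466 hours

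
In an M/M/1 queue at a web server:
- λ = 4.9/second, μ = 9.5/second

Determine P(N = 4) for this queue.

ρ = λ/μ = 4.9/9.5 = 0.5158
P(n) = (1-ρ)ρⁿ
P(4) = (1-0.5158) × 0.5158^4
P(4) = 0.4842 × 0.07078
P(4) = 0.03427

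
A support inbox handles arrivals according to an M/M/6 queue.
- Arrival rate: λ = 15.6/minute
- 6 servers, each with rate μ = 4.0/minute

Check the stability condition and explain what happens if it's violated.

Stability requires ρ = λ/(cμ) < 1
ρ = 15.6/(6 × 4.0) = 15.6/24.00 = 0.6500
Since 0.6500 < 1, the system is STABLE.
The servers are busy 65.00% of the time.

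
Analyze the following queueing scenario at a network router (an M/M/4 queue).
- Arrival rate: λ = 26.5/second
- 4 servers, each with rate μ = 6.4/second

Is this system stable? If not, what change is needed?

Stability requires ρ = λ/(cμ) < 1
ρ = 26.5/(4 × 6.4) = 26.5/25.60 = 1.0352
Since 1.0352 ≥ 1, the system is UNSTABLE.
Need c > λ/μ = 26.5/6.4 = 4.14.
Minimum servers needed: c = 5.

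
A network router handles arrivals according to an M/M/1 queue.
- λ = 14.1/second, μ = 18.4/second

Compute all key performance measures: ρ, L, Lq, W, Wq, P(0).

Step 1: ρ = λ/μ = 14.1/18.4 = 0.7663
Step 2: L = λ/(μ-λ) = 14.1/4.30 = 3.2791
Step 3: Lq = λ²/(μ(μ-λ)) = 198.81/(18.4×4.30) = 2.5128
Step 4: W = 1/(μ-λ) = 1/4.30 = 0.23256
Step 5: Wq = λ/(μ(μ-λ)) = 14.1/(18.4×4.30) = 0.1782
Step 6: P(0) = 1-ρ = 0.2337
Verify: L = λW = 14.1×0.23256 = 3.2791 ✔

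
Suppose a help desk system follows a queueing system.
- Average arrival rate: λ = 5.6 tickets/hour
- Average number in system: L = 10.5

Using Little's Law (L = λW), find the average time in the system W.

Little's Law: L = λW, so W = L/λ
W = 10.5/5.6 = 1.8750 hours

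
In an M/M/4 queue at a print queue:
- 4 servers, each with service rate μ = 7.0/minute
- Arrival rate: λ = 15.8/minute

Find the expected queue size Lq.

Traffic intensity: ρ = λ/(cμ) = 15.8/(4×7.0) = 0.5643
Since ρ = 0.5643 < 1, system is stable.
Offered load a = λ/μ = cρ = 15.8/7.0 = 2.2571
P₀ = [ Σₙ₌₀^3 aⁿ/n! + a^4/(4!(1-ρ)) ]⁻¹
Σ = a^0/0! + a^1/1! + a^2/2! + a^3/3! = 1.00000 + 2.25714 + 2.54735 + 1.91658 = 7.7211
a^4/(4!(1-ρ)) = 25.9559/(24 × 0.43571) = 2.4821
P₀ = 1/(7.7211 + 2.4821) = 0.09801
Lq = P₀·a^4·ρ / (4!(1-ρ)²) = 0.09801 × 25.9559 × 0.5643 / (24 × 0.1898) = 0.3151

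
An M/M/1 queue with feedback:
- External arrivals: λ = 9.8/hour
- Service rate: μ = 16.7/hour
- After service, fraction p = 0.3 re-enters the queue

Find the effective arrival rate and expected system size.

Effective arrival rate: λ_eff = λ/(1-p) = 9.8/(1-0.3) = 9.8/0.70 = 14.0000
ρ = λ_eff/μ = 14.0000/16.7 = 0.838323
L = ρ/(1-ρ) = 0.838323/(1-0.838323) = 5.1852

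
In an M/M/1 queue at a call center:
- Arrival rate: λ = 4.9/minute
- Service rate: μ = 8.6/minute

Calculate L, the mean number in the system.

ρ = λ/μ = 4.9/8.6 = 0.5698
For M/M/1: L = λ/(μ-λ)
L = 4.9/(8.6-4.9) = 4.9/3.70
L = 1.3243 calls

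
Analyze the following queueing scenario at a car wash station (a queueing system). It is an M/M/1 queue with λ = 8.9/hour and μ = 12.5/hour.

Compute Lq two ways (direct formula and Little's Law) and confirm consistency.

Method 1 (direct): Lq = λ²/(μ(μ-λ)) = 79.21/(12.5 × 3.60) = 1.7602

Method 2 (Little's Law):
W = 1/(μ-λ) = 1/3.60 = 0.27778
Wq = W - 1/μ = 0.27778 - 0.080000 = 0.19778
Lq = λWq = 8.9 × 0.19778 = 1.7602 ✔ (matches Method 1)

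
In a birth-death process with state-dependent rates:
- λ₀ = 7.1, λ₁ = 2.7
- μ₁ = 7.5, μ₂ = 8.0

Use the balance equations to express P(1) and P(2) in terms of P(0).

Balance equations:
State 0: λ₀P₀ = μ₁P₁ → P₁ = (λ₀/μ₁)P₀ = (7.1/7.5)P₀ = 0.9467P₀
State 1: P₂ = (λ₀λ₁)/(μ₁μ₂)P₀ = (7.1×2.7)/(7.5×8.0)P₀ = 0.3195P₀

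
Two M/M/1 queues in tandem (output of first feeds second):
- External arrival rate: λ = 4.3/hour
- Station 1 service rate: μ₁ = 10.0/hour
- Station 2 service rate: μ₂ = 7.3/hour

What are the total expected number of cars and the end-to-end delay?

By Jackson's theorem, each station behaves as independent M/M/1.
Station 1: ρ₁ = 4.3/10.0 = 0.4300, L₁ = ρ₁/(1-ρ₁) = λ/(μ₁-λ) = 4.3/5.70 = 0.7544
Station 2: ρ₂ = 4.3/7.3 = 0.5890, L₂ = ρ₂/(1-ρ₂) = λ/(μ₂-λ) = 4.3/3.00 = 1.4333
Total: L = L₁ + L₂ = 0.7544 + 1.4333 = 2.1877
W = L/λ = 2.1877/4.3 = 0.5088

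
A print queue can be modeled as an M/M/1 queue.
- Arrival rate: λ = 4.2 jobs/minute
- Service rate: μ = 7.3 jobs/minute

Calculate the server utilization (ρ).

Server utilization: ρ = λ/μ
ρ = 4.2/7.3 = 0.5753
The server is busy 57.53% of the time.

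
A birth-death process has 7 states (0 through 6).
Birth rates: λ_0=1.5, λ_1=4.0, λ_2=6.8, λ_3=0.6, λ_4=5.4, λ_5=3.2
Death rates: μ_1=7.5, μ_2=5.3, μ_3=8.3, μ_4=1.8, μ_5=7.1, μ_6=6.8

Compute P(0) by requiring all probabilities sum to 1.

Ratios P(n)/P(0) = (λ₀···λₙ₋₁)/(μ₁···μₙ):
P(1)/P(0) = (1.5)/(7.5) = 0.2000
P(2)/P(0) = (1.5×4.0)/(7.5×5.3) = 0.1509
P(3)/P(0) = (1.5×4.0×6.8)/(7.5×5.3×8.3) = 0.1237
P(4)/P(0) = (1.5×4.0×6.8×0.6)/(7.5×5.3×8.3×1.8) = 0.04122
P(5)/P(0) = (1.5×4.0×6.8×0.6×5.4)/(7.5×5.3×8.3×1.8×7.1) = 0.03135
P(6)/P(0) = (1.5×4.0×6.8×0.6×5.4×3.2)/(7.5×5.3×8.3×1.8×7.1×6.8) = 0.01475

Normalization: ∑ P(n) = 1
P(0) × (1.0000 + 0.2000 + 0.1509 + 0.1237 + 0.04122 + 0.03135 + 0.01475) = 1
P(0) × 1.5619 = 1
P(0) = 1/1.5619 = 0.6402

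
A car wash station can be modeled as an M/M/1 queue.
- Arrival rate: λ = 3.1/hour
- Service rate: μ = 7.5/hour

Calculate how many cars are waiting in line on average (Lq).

ρ = λ/μ = 3.1/7.5 = 0.4133
For M/M/1: Lq = λ²/(μ(μ-λ))
Lq = 9.61/(7.5 × 4.40)
Lq = 0.2912 cars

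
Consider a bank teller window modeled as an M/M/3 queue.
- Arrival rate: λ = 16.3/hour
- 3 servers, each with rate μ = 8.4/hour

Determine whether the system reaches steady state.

Stability requires ρ = λ/(cμ) < 1
ρ = 16.3/(3 × 8.4) = 16.3/25.20 = 0.6468
Since 0.6468 < 1, the system is STABLE.
The servers are busy 64.68% of the time.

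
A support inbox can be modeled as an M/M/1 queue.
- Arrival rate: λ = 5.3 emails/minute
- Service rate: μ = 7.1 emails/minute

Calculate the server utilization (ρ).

Server utilization: ρ = λ/μ
ρ = 5.3/7.1 = 0.7465
The server is busy 74.65% of the time.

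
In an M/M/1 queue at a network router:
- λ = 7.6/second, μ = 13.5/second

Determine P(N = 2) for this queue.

ρ = λ/μ = 7.6/13.5 = 0.5630
P(n) = (1-ρ)ρⁿ
P(2) = (1-0.5630) × 0.5630^2
P(2) = 0.4370 × 0.3170
P(2) = 0.1385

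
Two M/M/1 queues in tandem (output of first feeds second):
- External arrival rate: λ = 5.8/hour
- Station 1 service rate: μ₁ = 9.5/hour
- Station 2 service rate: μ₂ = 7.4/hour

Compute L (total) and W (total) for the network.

By Jackson's theorem, each station behaves as independent M/M/1.
Station 1: ρ₁ = 5.8/9.5 = 0.6105, L₁ = ρ₁/(1-ρ₁) = λ/(μ₁-λ) = 5.8/3.70 = 1.5676
Station 2: ρ₂ = 5.8/7.4 = 0.7838, L₂ = ρ₂/(1-ρ₂) = λ/(μ₂-λ) = 5.8/1.60 = 3.6250
Total: L = L₁ + L₂ = 1.5676 + 3.6250 = 5.1926
W = L/λ = 5.1926/5.8 = 0.8953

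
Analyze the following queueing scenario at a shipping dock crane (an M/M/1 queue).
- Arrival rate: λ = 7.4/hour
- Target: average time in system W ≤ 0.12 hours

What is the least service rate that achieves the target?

For M/M/1: W = 1/(μ-λ)
Need W ≤ 0.12, so 1/(μ-λ) ≤ 0.12
μ - λ ≥ 1/0.12 = 8.3333
μ ≥ 7.4 + 8.3333 = 15.7333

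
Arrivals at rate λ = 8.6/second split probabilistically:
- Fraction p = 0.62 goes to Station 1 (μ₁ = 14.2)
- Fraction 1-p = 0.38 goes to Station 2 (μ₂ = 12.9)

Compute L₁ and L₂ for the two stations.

Effective rates: λ₁ = 8.6×0.62 = 5.332, λ₂ = 8.6×0.38 = 3.268
Station 1: ρ₁ = 5.332/14.2 = 0.3755, L₁ = ρ₁/(1-ρ₁) = 0.3755/(1-0.3755) = 0.6013
Station 2: ρ₂ = 3.268/12.9 = 0.25333, L₂ = ρ₂/(1-ρ₂) = 0.25333/(1-0.25333) = 0.3393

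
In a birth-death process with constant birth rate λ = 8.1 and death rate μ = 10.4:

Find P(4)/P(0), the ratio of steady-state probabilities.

For constant rates: P(n)/P(0) = (λ/μ)^n
P(4)/P(0) = (8.1/10.4)^4 = 0.77885^4 = 0.3680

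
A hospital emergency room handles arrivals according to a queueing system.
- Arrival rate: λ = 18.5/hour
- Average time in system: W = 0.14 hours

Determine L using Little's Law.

Little's Law: L = λW
L = 18.5 × 0.14 = 2.5900 patients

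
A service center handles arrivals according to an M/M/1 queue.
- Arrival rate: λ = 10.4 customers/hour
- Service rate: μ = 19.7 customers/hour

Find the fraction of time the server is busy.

Server utilization: ρ = λ/μ
ρ = 10.4/19.7 = 0.5279
The server is busy 52.79% of the time.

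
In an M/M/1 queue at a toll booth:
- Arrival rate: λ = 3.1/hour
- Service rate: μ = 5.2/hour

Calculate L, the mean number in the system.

ρ = λ/μ = 3.1/5.2 = 0.5962
For M/M/1: L = λ/(μ-λ)
L = 3.1/(5.2-3.1) = 3.1/2.10
L = 1.4762 vehicles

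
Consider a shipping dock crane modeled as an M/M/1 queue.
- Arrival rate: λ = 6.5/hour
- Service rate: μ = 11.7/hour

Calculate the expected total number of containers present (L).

ρ = λ/μ = 6.5/11.7 = 0.5556
For M/M/1: L = λ/(μ-λ)
L = 6.5/(11.7-6.5) = 6.5/5.20
L = 1.2500 containers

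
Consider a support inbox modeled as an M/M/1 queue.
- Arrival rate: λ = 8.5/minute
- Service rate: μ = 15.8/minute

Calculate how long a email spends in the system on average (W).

First, compute utilization: ρ = λ/μ = 8.5/15.8 = 0.5380
For M/M/1: W = 1/(μ-λ)
W = 1/(15.8-8.5) = 1/7.30
W = 0.1370 minutes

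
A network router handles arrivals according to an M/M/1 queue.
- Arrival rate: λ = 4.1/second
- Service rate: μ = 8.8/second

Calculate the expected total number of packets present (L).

ρ = λ/μ = 4.1/8.8 = 0.4659
For M/M/1: L = λ/(μ-λ)
L = 4.1/(8.8-4.1) = 4.1/4.70
L = 0.8723 packets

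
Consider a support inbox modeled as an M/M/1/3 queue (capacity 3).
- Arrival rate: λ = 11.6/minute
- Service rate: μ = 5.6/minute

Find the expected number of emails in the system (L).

ρ = λ/μ = 11.6/5.6 = 2.0714
P₀ = (1-ρ)/(1-ρ^(K+1)) = (1-2.0714)/(1-2.0714^4) = -1.0714/-17.4101 = 0.06154
P_K = P₀×ρ^K = 0.061539 × 2.0714^3 = 0.061539 × 8.8878 = 0.5469
L = ρ[1 - (K+1)ρ^K + Kρ^(K+1)] / [(1-ρ)(1-ρ^(K+1))]
L = 2.0714 × (1 - 4×8.8878 + 3×18.4101) / ((1 - 2.0714) × (1 - 18.4101)) = 2.2964 emails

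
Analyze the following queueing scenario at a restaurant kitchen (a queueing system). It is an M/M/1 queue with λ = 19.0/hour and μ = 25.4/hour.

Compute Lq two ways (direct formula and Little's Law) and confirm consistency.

Method 1 (direct): Lq = λ²/(μ(μ-λ)) = 361.00/(25.4 × 6.40) = 2.2207

Method 2 (Little's Law):
W = 1/(μ-λ) = 1/6.40 = 0.15625
Wq = W - 1/μ = 0.15625 - 0.039370 = 0.11688
Lq = λWq = 19.0 × 0.11688 = 2.2207 ✔ (matches Method 1)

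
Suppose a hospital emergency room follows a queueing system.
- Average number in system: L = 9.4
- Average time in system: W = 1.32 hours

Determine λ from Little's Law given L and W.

Little's Law: L = λW, so λ = L/W
λ = 9.4/1.32 = 7.1212 patients/hour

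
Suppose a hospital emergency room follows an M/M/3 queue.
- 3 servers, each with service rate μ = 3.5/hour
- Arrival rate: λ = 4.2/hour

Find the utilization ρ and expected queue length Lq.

Traffic intensity: ρ = λ/(cμ) = 4.2/(3×3.5) = 0.4000
Since ρ = 0.4000 < 1, system is stable.
Offered load a = λ/μ = cρ = 4.2/3.5 = 1.2000
P₀ = [ Σₙ₌₀^2 aⁿ/n! + a^3/(3!(1-ρ)) ]⁻¹
Σ = a^0/0! + a^1/1! + a^2/2! = 1.0000 + 1.2000 + 0.7200 = 2.9200
a^3/(3!(1-ρ)) = 1.7280/(6 × 0.6000) = 0.4800
P₀ = 1/(2.9200 + 0.4800) = 0.2941
Lq = P₀·a^3·ρ / (3!(1-ρ)²) = 0.29412 × 1.7280 × 0.40000 / (6 × 0.36000) = 0.09412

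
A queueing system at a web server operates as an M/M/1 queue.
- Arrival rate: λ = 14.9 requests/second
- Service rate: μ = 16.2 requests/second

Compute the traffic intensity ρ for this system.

Server utilization: ρ = λ/μ
ρ = 14.9/16.2 = 0.9198
The server is busy 91.98% of the time.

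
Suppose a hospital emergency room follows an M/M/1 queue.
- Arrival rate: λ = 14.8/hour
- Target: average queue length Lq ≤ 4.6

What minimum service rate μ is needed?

For M/M/1: Lq = λ²/(μ(μ-λ))
Need Lq ≤ 4.6, i.e. μ(μ-λ) ≥ λ²/4.6
μ² - 14.8μ - 219.04/4.6 ≥ 0  →  μ² - 14.8μ - 47.6174 ≥ 0
Quadratic formula (positive root): μ = [λ + √(λ² + 4×47.6174)]/2
Discriminant: 219.04 + 4×47.6174 = 409.5096, √409.5096 = 20.23634
μ ≥ (14.8 + 20.23634)/2 = 17.5182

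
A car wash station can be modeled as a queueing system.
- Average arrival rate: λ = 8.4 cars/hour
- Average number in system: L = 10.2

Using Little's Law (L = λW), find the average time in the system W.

Little's Law: L = λW, so W = L/λ
W = 10.2/8.4 = 1.2143 hours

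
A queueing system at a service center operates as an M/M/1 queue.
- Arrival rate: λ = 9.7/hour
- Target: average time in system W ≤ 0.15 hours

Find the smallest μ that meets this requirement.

For M/M/1: W = 1/(μ-λ)
Need W ≤ 0.15, so 1/(μ-λ) ≤ 0.15
μ - λ ≥ 1/0.15 = 6.6667
μ ≥ 9.7 + 6.6667 = 16.3667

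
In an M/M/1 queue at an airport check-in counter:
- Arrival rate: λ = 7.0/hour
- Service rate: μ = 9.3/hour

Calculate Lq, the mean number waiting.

ρ = λ/μ = 7.0/9.3 = 0.7527
For M/M/1: Lq = λ²/(μ(μ-λ))
Lq = 49.00/(9.3 × 2.30)
Lq = 2.2908 passengers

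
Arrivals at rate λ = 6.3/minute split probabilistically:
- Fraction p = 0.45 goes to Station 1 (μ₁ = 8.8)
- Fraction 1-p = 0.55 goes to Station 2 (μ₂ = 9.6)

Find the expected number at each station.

Effective rates: λ₁ = 6.3×0.45 = 2.835, λ₂ = 6.3×0.55 = 3.465
Station 1: ρ₁ = 2.835/8.8 = 0.32216, L₁ = ρ₁/(1-ρ₁) = 0.32216/(1-0.32216) = 0.4753
Station 2: ρ₂ = 3.465/9.6 = 0.36094, L₂ = ρ₂/(1-ρ₂) = 0.36094/(1-0.36094) = 0.5648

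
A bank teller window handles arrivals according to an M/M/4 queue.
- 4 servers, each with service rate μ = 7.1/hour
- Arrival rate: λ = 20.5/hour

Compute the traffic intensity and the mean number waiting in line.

Traffic intensity: ρ = λ/(cμ) = 20.5/(4×7.1) = 0.7218
Since ρ = 0.7218 < 1, system is stable.
Offered load a = λ/μ = cρ = 20.5/7.1 = 2.8873
P₀ = [ Σₙ₌₀^3 aⁿ/n! + a^4/(4!(1-ρ)) ]⁻¹
Σ = a^0/0! + a^1/1! + a^2/2! + a^3/3! = 1.0000 + 2.8873 + 4.1683 + 4.0118 = 12.0674
a^4/(4!(1-ρ)) = 69.4996/(24 × 0.278169) = 10.4103
P₀ = 1/(12.0674 + 10.4103) = 0.04449
Lq = P₀·a^4·ρ / (4!(1-ρ)²) = 0.04449 × 69.4996 × 0.7218 / (24 × 0.07738) = 1.2018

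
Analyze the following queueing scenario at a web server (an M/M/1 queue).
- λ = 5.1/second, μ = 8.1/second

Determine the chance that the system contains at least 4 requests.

ρ = λ/μ = 5.1/8.1 = 0.62963
P(N ≥ n) = ρⁿ
P(N ≥ 4) = 0.62963^4
P(N ≥ 4) = 0.1572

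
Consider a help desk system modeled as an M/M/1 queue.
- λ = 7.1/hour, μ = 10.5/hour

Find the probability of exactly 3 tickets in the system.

ρ = λ/μ = 7.1/10.5 = 0.6762
P(n) = (1-ρ)ρⁿ
P(3) = (1-0.6762) × 0.6762^3
P(3) = 0.3238 × 0.3092
P(3) = 0.1001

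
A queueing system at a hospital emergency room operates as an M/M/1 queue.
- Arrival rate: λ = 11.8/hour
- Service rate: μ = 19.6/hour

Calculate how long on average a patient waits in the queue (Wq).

First, compute utilization: ρ = λ/μ = 11.8/19.6 = 0.6020
For M/M/1: Wq = λ/(μ(μ-λ))
Wq = 11.8/(19.6 × (19.6-11.8))
Wq = 11.8/(19.6 × 7.80)
Wq = 0.07718 hours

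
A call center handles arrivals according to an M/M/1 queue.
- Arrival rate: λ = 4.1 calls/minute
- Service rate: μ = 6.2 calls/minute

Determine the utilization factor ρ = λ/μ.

Server utilization: ρ = λ/μ
ρ = 4.1/6.2 = 0.6613
The server is busy 66.13% of the time.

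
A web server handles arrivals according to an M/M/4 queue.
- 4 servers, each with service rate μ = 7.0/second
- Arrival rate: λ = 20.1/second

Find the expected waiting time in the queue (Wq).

Traffic intensity: ρ = λ/(cμ) = 20.1/(4×7.0) = 0.7179
Since ρ = 0.7179 < 1, system is stable.
Offered load a = λ/μ = cρ = 20.1/7.0 = 2.8714
P₀ = [ Σₙ₌₀^3 aⁿ/n! + a^4/(4!(1-ρ)) ]⁻¹
Σ = a^0/0! + a^1/1! + a^2/2! + a^3/3! = 1.00000 + 2.87143 + 4.12255 + 3.94587 = 11.9398
a^4/(4!(1-ρ)) = 67.9817/(24 × 0.282143) = 10.0395
P₀ = 1/(11.9398 + 10.0395) = 0.04550
Lq = P₀·a^4·ρ / (4!(1-ρ)²) = 0.045497 × 67.9817 × 0.71786 / (24 × 0.079605) = 1.1622
Wq = Lq/λ = 1.1622/20.1 = 0.05782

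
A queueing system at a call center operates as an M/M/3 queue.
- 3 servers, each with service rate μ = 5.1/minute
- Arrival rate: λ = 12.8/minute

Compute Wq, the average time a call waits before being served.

Traffic intensity: ρ = λ/(cμ) = 12.8/(3×5.1) = 0.8366
Since ρ = 0.8366 < 1, system is stable.
Offered load a = λ/μ = cρ = 12.8/5.1 = 2.5098
P₀ = [ Σₙ₌₀^2 aⁿ/n! + a^3/(3!(1-ρ)) ]⁻¹
Σ = a^0/0! + a^1/1! + a^2/2! = 1.0000 + 2.5098 + 3.1496 = 6.6594
a^3/(3!(1-ρ)) = 15.8095/(6 × 0.163399) = 16.1257
P₀ = 1/(6.6594 + 16.1257) = 0.04389
Lq = P₀·a^3·ρ / (3!(1-ρ)²) = 0.04389 × 15.8095 × 0.8366 / (6 × 0.02670) = 3.6236
Wq = Lq/λ = 3.6236/12.8 = 0.2831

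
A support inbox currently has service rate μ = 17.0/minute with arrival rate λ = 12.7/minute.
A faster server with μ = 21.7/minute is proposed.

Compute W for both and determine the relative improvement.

System 1: ρ₁ = 12.7/17.0 = 0.7471, W₁ = 1/(17.0-12.7) = 0.23256
System 2: ρ₂ = 12.7/21.7 = 0.5853, W₂ = 1/(21.7-12.7) = 0.11111
Improvement: (W₁-W₂)/W₁ = (0.23256-0.11111)/0.23256 = 52.22%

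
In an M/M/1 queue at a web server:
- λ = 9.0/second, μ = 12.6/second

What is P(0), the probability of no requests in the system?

ρ = λ/μ = 9.0/12.6 = 0.7143
P(0) = 1 - ρ = 1 - 0.7143 = 0.2857
The server is idle 28.57% of the time.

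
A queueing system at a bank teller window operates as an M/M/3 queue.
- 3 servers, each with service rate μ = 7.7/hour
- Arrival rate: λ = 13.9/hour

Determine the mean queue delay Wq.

Traffic intensity: ρ = λ/(cμ) = 13.9/(3×7.7) = 0.6017
Since ρ = 0.6017 < 1, system is stable.
Offered load a = λ/μ = cρ = 13.9/7.7 = 1.8052
P₀ = [ Σₙ₌₀^2 aⁿ/n! + a^3/(3!(1-ρ)) ]⁻¹
Σ = a^0/0! + a^1/1! + a^2/2! = 1.0000 + 1.8052 + 1.6294 = 4.4346
a^3/(3!(1-ρ)) = 5.88264/(6 × 0.398268) = 2.4618
P₀ = 1/(4.4346 + 2.4618) = 0.1450
Lq = P₀·a^3·ρ / (3!(1-ρ)²) = 0.1450 × 5.8826 × 0.6017 / (6 × 0.1586) = 0.5393
Wq = Lq/λ = 0.5393/13.9 = 0.03880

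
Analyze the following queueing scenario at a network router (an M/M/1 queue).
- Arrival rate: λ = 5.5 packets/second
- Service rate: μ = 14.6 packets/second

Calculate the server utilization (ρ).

Server utilization: ρ = λ/μ
ρ = 5.5/14.6 = 0.3767
The server is busy 37.67% of the time.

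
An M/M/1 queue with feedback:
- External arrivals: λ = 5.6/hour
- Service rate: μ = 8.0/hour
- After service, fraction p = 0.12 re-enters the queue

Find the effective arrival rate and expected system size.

Effective arrival rate: λ_eff = λ/(1-p) = 5.6/(1-0.12) = 5.6/0.88 = 6.36364
ρ = λ_eff/μ = 6.36364/8.0 = 0.795455
L = ρ/(1-ρ) = 0.795455/(1-0.795455) = 3.8889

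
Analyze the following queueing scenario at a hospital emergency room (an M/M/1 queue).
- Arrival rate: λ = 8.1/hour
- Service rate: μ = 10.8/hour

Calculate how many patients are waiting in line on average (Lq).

ρ = λ/μ = 8.1/10.8 = 0.7500
For M/M/1: Lq = λ²/(μ(μ-λ))
Lq = 65.61/(10.8 × 2.70)
Lq = 2.2500 patients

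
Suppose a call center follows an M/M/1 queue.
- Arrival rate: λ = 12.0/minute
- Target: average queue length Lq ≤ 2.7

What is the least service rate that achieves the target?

For M/M/1: Lq = λ²/(μ(μ-λ))
Need Lq ≤ 2.7, i.e. μ(μ-λ) ≥ λ²/2.7
μ² - 12.0μ - 144.00/2.7 ≥ 0  →  μ² - 12.0μ - 53.33333 ≥ 0
Quadratic formula (positive root): μ = [λ + √(λ² + 4×53.33333)]/2
Discriminant: 144.00 + 4×53.33333 = 357.3333, √357.3333 = 18.90326
μ ≥ (12.0 + 18.90326)/2 = 15.4516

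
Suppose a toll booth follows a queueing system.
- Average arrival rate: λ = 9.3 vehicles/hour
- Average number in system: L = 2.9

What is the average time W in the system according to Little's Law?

Little's Law: L = λW, so W = L/λ
W = 2.9/9.3 = 0.3118 hours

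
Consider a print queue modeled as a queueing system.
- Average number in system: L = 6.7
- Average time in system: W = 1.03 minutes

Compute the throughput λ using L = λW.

Little's Law: L = λW, so λ = L/W
λ = 6.7/1.03 = 6.5049 jobs/minute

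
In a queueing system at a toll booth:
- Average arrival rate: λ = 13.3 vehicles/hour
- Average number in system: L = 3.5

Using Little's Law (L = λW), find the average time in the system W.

Little's Law: L = λW, so W = L/λ
W = 3.5/13.3 = 0.2632 hours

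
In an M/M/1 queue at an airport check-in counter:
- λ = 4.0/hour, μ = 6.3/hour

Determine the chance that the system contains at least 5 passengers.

ρ = λ/μ = 4.0/6.3 = 0.6349
P(N ≥ n) = ρⁿ
P(N ≥ 5) = 0.6349^5
P(N ≥ 5) = 0.1032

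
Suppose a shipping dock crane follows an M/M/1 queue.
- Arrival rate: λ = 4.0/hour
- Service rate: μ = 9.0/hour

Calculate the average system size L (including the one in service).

ρ = λ/μ = 4.0/9.0 = 0.4444
For M/M/1: L = λ/(μ-λ)
L = 4.0/(9.0-4.0) = 4.0/5.00
L = 0.8000 containers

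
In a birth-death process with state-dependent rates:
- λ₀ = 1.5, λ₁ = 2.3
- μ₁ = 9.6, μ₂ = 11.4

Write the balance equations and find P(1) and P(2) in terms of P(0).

Balance equations:
State 0: λ₀P₀ = μ₁P₁ → P₁ = (λ₀/μ₁)P₀ = (1.5/9.6)P₀ = 0.1562P₀
State 1: P₂ = (λ₀λ₁)/(μ₁μ₂)P₀ = (1.5×2.3)/(9.6×11.4)P₀ = 0.03152P₀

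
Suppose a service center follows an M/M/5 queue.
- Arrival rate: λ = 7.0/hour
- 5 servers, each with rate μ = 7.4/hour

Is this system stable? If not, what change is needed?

Stability requires ρ = λ/(cμ) < 1
ρ = 7.0/(5 × 7.4) = 7.0/37.00 = 0.1892
Since 0.1892 < 1, the system is STABLE.
The servers are busy 18.92% of the time.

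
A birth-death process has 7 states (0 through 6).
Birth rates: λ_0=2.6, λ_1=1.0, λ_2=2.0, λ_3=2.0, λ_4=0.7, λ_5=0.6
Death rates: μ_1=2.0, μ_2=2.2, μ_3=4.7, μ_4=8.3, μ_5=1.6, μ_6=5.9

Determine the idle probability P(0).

Ratios P(n)/P(0) = (λ₀···λₙ₋₁)/(μ₁···μₙ):
P(1)/P(0) = (2.6)/(2.0) = 1.3000
P(2)/P(0) = (2.6×1.0)/(2.0×2.2) = 0.5909
P(3)/P(0) = (2.6×1.0×2.0)/(2.0×2.2×4.7) = 0.2515
P(4)/P(0) = (2.6×1.0×2.0×2.0)/(2.0×2.2×4.7×8.3) = 0.06059
P(5)/P(0) = (2.6×1.0×2.0×2.0×0.7)/(2.0×2.2×4.7×8.3×1.6) = 0.02651
P(6)/P(0) = (2.6×1.0×2.0×2.0×0.7×0.6)/(2.0×2.2×4.7×8.3×1.6×5.9) = 0.002696

Normalization: ∑ P(n) = 1
P(0) × (1.0000 + 1.3000 + 0.5909 + 0.2515 + 0.06059 + 0.02651 + 0.002696) = 1
P(0) × 3.2322 = 1
P(0) = 1/3.2322 = 0.3094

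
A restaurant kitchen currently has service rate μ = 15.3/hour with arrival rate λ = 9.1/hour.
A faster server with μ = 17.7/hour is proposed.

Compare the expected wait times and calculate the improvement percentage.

System 1: ρ₁ = 9.1/15.3 = 0.5948, W₁ = 1/(15.3-9.1) = 0.16129
System 2: ρ₂ = 9.1/17.7 = 0.5141, W₂ = 1/(17.7-9.1) = 0.11628
Improvement: (W₁-W₂)/W₁ = (0.16129-0.11628)/0.16129 = 27.91%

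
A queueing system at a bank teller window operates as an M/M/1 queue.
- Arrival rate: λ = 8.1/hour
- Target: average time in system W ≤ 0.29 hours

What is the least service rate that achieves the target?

For M/M/1: W = 1/(μ-λ)
Need W ≤ 0.29, so 1/(μ-λ) ≤ 0.29
μ - λ ≥ 1/0.29 = 3.4483
μ ≥ 8.1 + 3.4483 = 11.5483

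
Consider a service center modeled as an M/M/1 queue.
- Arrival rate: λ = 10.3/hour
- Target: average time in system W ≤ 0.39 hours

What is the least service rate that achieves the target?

For M/M/1: W = 1/(μ-λ)
Need W ≤ 0.39, so 1/(μ-λ) ≤ 0.39
μ - λ ≥ 1/0.39 = 2.5641
μ ≥ 10.3 + 2.5641 = 12.8641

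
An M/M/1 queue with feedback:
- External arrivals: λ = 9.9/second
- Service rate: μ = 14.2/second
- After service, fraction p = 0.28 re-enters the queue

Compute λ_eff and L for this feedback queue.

Effective arrival rate: λ_eff = λ/(1-p) = 9.9/(1-0.28) = 9.9/0.72 = 13.7500
ρ = λ_eff/μ = 13.7500/14.2 = 0.9683099
L = ρ/(1-ρ) = 0.9683099/(1-0.9683099) = 30.5556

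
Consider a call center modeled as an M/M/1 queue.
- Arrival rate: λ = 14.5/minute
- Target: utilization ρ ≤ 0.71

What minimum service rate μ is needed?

ρ = λ/μ, so μ = λ/ρ
μ ≥ 14.5/0.71 = 20.4225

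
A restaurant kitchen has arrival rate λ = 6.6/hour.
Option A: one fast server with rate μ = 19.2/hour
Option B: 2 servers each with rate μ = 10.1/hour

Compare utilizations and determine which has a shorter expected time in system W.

Option A: single server μ = 19.2 (M/M/1)
  ρ_A = 6.6/19.2 = 0.3438
  W_A = 1/(μ-λ) = 1/(19.2-6.6) = 1/12.60 = 0.07937

Option B: 2 servers μ = 10.1 (M/M/2)
  ρ_B = λ/(cμ) = 6.6/(2×10.1) = 0.3267
  Offered load a = λ/μ = cρ = 6.6/10.1 = 0.6535
  P₀ = [ Σₙ₌₀^1 aⁿ/n! + a^2/(2!(1-ρ)) ]⁻¹
  Σ = a^0/0! + a^1/1! = 1.0000 + 0.6535 = 1.6535
  a^2/(2!(1-ρ)) = 0.4270/(2 × 0.6733) = 0.3171
  P₀ = 1/(1.6535 + 0.3171) = 0.5075
  Lq = P₀·a^2·ρ / (2!(1-ρ)²) = 0.50746 × 0.42702 × 0.32673 / (2 × 0.45329) = 0.07810
  Wq_B = Lq/λ = 0.07810/6.6 = 0.01183
  W_B = Wq_B + 1/μ = 0.01183 + 0.09901 = 0.1108

Since W_A = 0.07937 < W_B = 0.1108, Option A (single fast server) has the shorter time in system.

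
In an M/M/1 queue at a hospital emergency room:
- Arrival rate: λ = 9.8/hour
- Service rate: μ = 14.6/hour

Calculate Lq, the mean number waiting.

ρ = λ/μ = 9.8/14.6 = 0.6712
For M/M/1: Lq = λ²/(μ(μ-λ))
Lq = 96.04/(14.6 × 4.80)
Lq = 1.3704 patients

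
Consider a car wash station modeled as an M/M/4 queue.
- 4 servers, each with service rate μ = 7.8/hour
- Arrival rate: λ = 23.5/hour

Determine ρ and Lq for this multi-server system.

Traffic intensity: ρ = λ/(cμ) = 23.5/(4×7.8) = 0.7532
Since ρ = 0.7532 < 1, system is stable.
Offered load a = λ/μ = cρ = 23.5/7.8 = 3.0128
P₀ = [ Σₙ₌₀^3 aⁿ/n! + a^4/(4!(1-ρ)) ]⁻¹
Σ = a^0/0! + a^1/1! + a^2/2! + a^3/3! = 1.00000 + 3.01282 + 4.53854 + 4.55794 = 13.1093
a^4/(4!(1-ρ)) = 82.3935/(24 × 0.246795) = 13.9106
P₀ = 1/(13.1093 + 13.9106) = 0.03701
Lq = P₀·a^4·ρ / (4!(1-ρ)²) = 0.03701 × 82.3935 × 0.7532 / (24 × 0.06091) = 1.5712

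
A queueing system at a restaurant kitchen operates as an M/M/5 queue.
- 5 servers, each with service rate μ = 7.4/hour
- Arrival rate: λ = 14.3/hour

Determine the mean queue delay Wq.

Traffic intensity: ρ = λ/(cμ) = 14.3/(5×7.4) = 0.3865
Since ρ = 0.3865 < 1, system is stable.
Offered load a = λ/μ = cρ = 14.3/7.4 = 1.9324
P₀ = [ Σₙ₌₀^4 aⁿ/n! + a^5/(5!(1-ρ)) ]⁻¹
Σ = a^0/0! + a^1/1! + a^2/2! + a^3/3! + a^4/4! = 1.00000 + 1.93243 + 1.86715 + 1.20271 + 0.581040 = 6.5833
a^5/(5!(1-ρ)) = 26.9477/(120 × 0.6135) = 0.3660
P₀ = 1/(6.5833 + 0.3660) = 0.1439
Lq = P₀·a^5·ρ / (5!(1-ρ)²) = 0.1439 × 26.9477 × 0.3865 / (120 × 0.3764) = 0.03318
Wq = Lq/λ = 0.03318/14.3 = 0.002320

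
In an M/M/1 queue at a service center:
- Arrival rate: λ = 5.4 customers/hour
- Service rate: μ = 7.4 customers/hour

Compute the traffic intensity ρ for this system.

Server utilization: ρ = λ/μ
ρ = 5.4/7.4 = 0.7297
The server is busy 72.97% of the time.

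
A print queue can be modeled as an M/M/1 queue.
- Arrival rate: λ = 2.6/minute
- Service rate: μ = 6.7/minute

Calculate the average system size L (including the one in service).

ρ = λ/μ = 2.6/6.7 = 0.3881
For M/M/1: L = λ/(μ-λ)
L = 2.6/(6.7-2.6) = 2.6/4.10
L = 0.6341 jobs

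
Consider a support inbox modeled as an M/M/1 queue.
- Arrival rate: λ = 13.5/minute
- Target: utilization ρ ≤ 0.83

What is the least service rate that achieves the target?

ρ = λ/μ, so μ = λ/ρ
μ ≥ 13.5/0.83 = 16.2651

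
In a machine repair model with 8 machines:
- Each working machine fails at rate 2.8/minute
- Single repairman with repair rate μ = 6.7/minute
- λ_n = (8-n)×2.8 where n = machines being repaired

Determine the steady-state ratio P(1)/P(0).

P(1)/P(0) = ∏_{i=0}^{1-1} λ_i/μ_{i+1}
= (8-0)×2.8/6.7
= 3.3433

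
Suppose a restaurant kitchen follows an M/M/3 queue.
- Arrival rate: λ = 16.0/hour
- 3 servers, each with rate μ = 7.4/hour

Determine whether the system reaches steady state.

Stability requires ρ = λ/(cμ) < 1
ρ = 16.0/(3 × 7.4) = 16.0/22.20 = 0.7207
Since 0.7207 < 1, the system is STABLE.
The servers are busy 72.07% of the time.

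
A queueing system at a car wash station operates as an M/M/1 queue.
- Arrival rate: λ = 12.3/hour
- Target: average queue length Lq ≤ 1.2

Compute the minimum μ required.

For M/M/1: Lq = λ²/(μ(μ-λ))
Need Lq ≤ 1.2, i.e. μ(μ-λ) ≥ λ²/1.2
μ² - 12.3μ - 151.29/1.2 ≥ 0  →  μ² - 12.3μ - 126.0750 ≥ 0
Quadratic formula (positive root): μ = [λ + √(λ² + 4×126.0750)]/2
Discriminant: 151.29 + 4×126.0750 = 655.5900, √655.5900 = 25.6045
μ ≥ (12.3 + 25.6045)/2 = 18.9522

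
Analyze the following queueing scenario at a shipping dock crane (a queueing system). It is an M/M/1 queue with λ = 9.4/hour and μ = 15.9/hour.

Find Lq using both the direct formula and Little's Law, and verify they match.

Method 1 (direct): Lq = λ²/(μ(μ-λ)) = 88.36/(15.9 × 6.50) = 0.8550

Method 2 (Little's Law):
W = 1/(μ-λ) = 1/6.50 = 0.153846
Wq = W - 1/μ = 0.153846 - 0.0628931 = 0.090953
Lq = λWq = 9.4 × 0.090953 = 0.8550 ✔ (matches Method 1)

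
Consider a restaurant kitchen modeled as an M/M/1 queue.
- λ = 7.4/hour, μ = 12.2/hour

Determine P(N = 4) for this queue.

ρ = λ/μ = 7.4/12.2 = 0.60656
P(n) = (1-ρ)ρⁿ
P(4) = (1-0.60656) × 0.60656^4
P(4) = 0.39344 × 0.13536
P(4) = 0.05326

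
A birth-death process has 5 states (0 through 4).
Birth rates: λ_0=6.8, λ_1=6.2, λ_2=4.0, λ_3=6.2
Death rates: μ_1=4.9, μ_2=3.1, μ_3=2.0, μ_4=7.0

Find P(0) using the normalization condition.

Ratios P(n)/P(0) = (λ₀···λₙ₋₁)/(μ₁···μₙ):
P(1)/P(0) = (6.8)/(4.9) = 1.3878
P(2)/P(0) = (6.8×6.2)/(4.9×3.1) = 2.7755
P(3)/P(0) = (6.8×6.2×4.0)/(4.9×3.1×2.0) = 5.5510
P(4)/P(0) = (6.8×6.2×4.0×6.2)/(4.9×3.1×2.0×7.0) = 4.9166

Normalization: ∑ P(n) = 1
P(0) × (1.0000 + 1.3878 + 2.7755 + 5.5510 + 4.9166) = 1
P(0) × 15.6309 = 1
P(0) = 1/15.6309 = 0.06398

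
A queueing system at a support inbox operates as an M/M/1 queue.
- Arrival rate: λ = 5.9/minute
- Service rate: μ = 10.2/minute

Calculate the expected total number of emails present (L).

ρ = λ/μ = 5.9/10.2 = 0.5784
For M/M/1: L = λ/(μ-λ)
L = 5.9/(10.2-5.9) = 5.9/4.30
L = 1.3721 emails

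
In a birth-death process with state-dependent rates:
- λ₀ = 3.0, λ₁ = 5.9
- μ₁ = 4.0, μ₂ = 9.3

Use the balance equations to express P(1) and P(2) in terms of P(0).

Balance equations:
State 0: λ₀P₀ = μ₁P₁ → P₁ = (λ₀/μ₁)P₀ = (3.0/4.0)P₀ = 0.7500P₀
State 1: P₂ = (λ₀λ₁)/(μ₁μ₂)P₀ = (3.0×5.9)/(4.0×9.3)P₀ = 0.4758P₀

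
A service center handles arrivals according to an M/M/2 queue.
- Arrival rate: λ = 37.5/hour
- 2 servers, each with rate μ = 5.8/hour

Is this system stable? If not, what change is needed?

Stability requires ρ = λ/(cμ) < 1
ρ = 37.5/(2 × 5.8) = 37.5/11.60 = 3.2328
Since 3.2328 ≥ 1, the system is UNSTABLE.
Need c > λ/μ = 37.5/5.8 = 6.47.
Minimum servers needed: c = 7.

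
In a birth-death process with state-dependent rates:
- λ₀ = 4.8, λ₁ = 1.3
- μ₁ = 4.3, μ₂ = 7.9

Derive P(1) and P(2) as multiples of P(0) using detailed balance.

Balance equations:
State 0: λ₀P₀ = μ₁P₁ → P₁ = (λ₀/μ₁)P₀ = (4.8/4.3)P₀ = 1.1163P₀
State 1: P₂ = (λ₀λ₁)/(μ₁μ₂)P₀ = (4.8×1.3)/(4.3×7.9)P₀ = 0.1837P₀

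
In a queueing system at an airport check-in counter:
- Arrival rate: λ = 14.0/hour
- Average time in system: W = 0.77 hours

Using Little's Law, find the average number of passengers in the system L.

Little's Law: L = λW
L = 14.0 × 0.77 = 10.7800 passengers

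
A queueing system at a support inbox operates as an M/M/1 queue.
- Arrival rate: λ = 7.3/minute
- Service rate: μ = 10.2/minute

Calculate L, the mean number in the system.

ρ = λ/μ = 7.3/10.2 = 0.7157
For M/M/1: L = λ/(μ-λ)
L = 7.3/(10.2-7.3) = 7.3/2.90
L = 2.5172 emails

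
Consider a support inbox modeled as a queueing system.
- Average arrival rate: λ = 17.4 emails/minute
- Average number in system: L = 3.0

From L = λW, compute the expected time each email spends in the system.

Little's Law: L = λW, so W = L/λ
W = 3.0/17.4 = 0.1724 minutes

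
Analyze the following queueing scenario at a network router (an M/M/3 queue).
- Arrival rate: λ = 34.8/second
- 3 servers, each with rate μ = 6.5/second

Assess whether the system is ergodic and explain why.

Stability requires ρ = λ/(cμ) < 1
ρ = 34.8/(3 × 6.5) = 34.8/19.50 = 1.7846
Since 1.7846 ≥ 1, the system is UNSTABLE.
Need c > λ/μ = 34.8/6.5 = 5.35.
Minimum servers needed: c = 6.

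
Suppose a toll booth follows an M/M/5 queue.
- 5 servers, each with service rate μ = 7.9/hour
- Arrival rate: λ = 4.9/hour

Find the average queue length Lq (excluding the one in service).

Traffic intensity: ρ = λ/(cμ) = 4.9/(5×7.9) = 0.1241
Since ρ = 0.1241 < 1, system is stable.
Offered load a = λ/μ = cρ = 4.9/7.9 = 0.6203
P₀ = [ Σₙ₌₀^4 aⁿ/n! + a^5/(5!(1-ρ)) ]⁻¹
Σ = a^0/0! + a^1/1! + a^2/2! + a^3/3! + a^4/4! = 1.0000 + 0.62025 + 0.19236 + 0.039770 + 0.0061669 = 1.8585
a^5/(5!(1-ρ)) = 0.091800/(120 × 0.87595) = 0.0008733
P₀ = 1/(1.8585 + 0.0008733) = 0.5378
Lq = P₀·a^5·ρ / (5!(1-ρ)²) = 0.537802 × 0.0918005 × 0.124051 / (120 × 0.767287) = 0.00006652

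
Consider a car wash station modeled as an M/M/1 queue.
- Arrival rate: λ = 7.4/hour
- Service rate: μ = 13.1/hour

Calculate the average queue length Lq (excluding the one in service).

ρ = λ/μ = 7.4/13.1 = 0.5649
For M/M/1: Lq = λ²/(μ(μ-λ))
Lq = 54.76/(13.1 × 5.70)
Lq = 0.7334 cars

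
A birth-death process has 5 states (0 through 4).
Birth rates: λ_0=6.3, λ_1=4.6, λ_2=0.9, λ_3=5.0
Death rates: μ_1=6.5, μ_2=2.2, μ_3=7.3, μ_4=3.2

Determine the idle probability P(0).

Ratios P(n)/P(0) = (λ₀···λₙ₋₁)/(μ₁···μₙ):
P(1)/P(0) = (6.3)/(6.5) = 0.969231
P(2)/P(0) = (6.3×4.6)/(6.5×2.2) = 2.02657
P(3)/P(0) = (6.3×4.6×0.9)/(6.5×2.2×7.3) = 0.249852
P(4)/P(0) = (6.3×4.6×0.9×5.0)/(6.5×2.2×7.3×3.2) = 0.390393

Normalization: ∑ P(n) = 1
P(0) × (1.00000 + 0.969231 + 2.02657 + 0.249852 + 0.390393) = 1
P(0) × 4.6360 = 1
P(0) = 1/4.6360 = 0.2157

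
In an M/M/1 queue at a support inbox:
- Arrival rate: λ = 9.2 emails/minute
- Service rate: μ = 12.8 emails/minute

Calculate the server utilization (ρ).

Server utilization: ρ = λ/μ
ρ = 9.2/12.8 = 0.7187
The server is busy 71.87% of the time.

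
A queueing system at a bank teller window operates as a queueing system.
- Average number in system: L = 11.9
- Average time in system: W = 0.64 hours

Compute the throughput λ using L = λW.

Little's Law: L = λW, so λ = L/W
λ = 11.9/0.64 = 18.5938 transactions/hour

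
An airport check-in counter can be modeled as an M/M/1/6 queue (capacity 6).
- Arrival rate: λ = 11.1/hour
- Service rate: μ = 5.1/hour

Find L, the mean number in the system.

ρ = λ/μ = 11.1/5.1 = 2.1765
P₀ = (1-ρ)/(1-ρ^(K+1)) = (1-2.1765)/(1-2.1765^7) = -1.1765/-230.3719 = 0.005107
P_K = P₀×ρ^K = 0.005107 × 2.1765^6 = 0.005107 × 106.3046 = 0.5429
L = ρ[1 - (K+1)ρ^K + Kρ^(K+1)] / [(1-ρ)(1-ρ^(K+1))]
L = 2.1765 × (1 - 7×106.3046 + 6×231.3719) / ((1 - 2.1765) × (1 - 231.3719)) = 5.1804 passengers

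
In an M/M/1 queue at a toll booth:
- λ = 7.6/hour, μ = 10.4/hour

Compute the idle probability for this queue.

ρ = λ/μ = 7.6/10.4 = 0.7308
P(0) = 1 - ρ = 1 - 0.7308 = 0.2692
The server is idle 26.92% of the time.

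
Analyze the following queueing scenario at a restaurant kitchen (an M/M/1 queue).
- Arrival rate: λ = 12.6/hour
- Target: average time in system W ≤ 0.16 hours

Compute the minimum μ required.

For M/M/1: W = 1/(μ-λ)
Need W ≤ 0.16, so 1/(μ-λ) ≤ 0.16
μ - λ ≥ 1/0.16 = 6.2500
μ ≥ 12.6 + 6.2500 = 18.8500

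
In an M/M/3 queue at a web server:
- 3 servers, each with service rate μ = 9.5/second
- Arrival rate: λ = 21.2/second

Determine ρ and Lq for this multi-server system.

Traffic intensity: ρ = λ/(cμ) = 21.2/(3×9.5) = 0.7439
Since ρ = 0.7439 < 1, system is stable.
Offered load a = λ/μ = cρ = 21.2/9.5 = 2.2316
P₀ = [ Σₙ₌₀^2 aⁿ/n! + a^3/(3!(1-ρ)) ]⁻¹
Σ = a^0/0! + a^1/1! + a^2/2! = 1.0000 + 2.2316 + 2.4900 = 5.7216
a^3/(3!(1-ρ)) = 11.11314/(6 × 0.2561404) = 7.2312
P₀ = 1/(5.7216 + 7.2312) = 0.07720
Lq = P₀·a^3·ρ / (3!(1-ρ)²) = 0.077204 × 11.1131 × 0.74386 / (6 × 0.065608) = 1.6213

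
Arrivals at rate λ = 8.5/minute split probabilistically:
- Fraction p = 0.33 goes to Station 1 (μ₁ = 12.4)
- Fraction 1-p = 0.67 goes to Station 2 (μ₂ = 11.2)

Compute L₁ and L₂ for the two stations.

Effective rates: λ₁ = 8.5×0.33 = 2.805, λ₂ = 8.5×0.67 = 5.695
Station 1: ρ₁ = 2.805/12.4 = 0.2262, L₁ = ρ₁/(1-ρ₁) = 0.2262/(1-0.2262) = 0.2923
Station 2: ρ₂ = 5.695/11.2 = 0.50848, L₂ = ρ₂/(1-ρ₂) = 0.50848/(1-0.50848) = 1.0345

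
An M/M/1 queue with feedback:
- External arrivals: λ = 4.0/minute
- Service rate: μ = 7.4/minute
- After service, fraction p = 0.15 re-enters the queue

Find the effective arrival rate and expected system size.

Effective arrival rate: λ_eff = λ/(1-p) = 4.0/(1-0.15) = 4.0/0.85 = 4.7059
ρ = λ_eff/μ = 4.7059/7.4 = 0.63593
L = ρ/(1-ρ) = 0.63593/(1-0.63593) = 1.7467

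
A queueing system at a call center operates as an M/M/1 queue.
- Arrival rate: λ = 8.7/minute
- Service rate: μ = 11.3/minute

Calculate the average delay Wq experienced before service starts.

First, compute utilization: ρ = λ/μ = 8.7/11.3 = 0.7699
For M/M/1: Wq = λ/(μ(μ-λ))
Wq = 8.7/(11.3 × (11.3-8.7))
Wq = 8.7/(11.3 × 2.60)
Wq = 0.2961 minutes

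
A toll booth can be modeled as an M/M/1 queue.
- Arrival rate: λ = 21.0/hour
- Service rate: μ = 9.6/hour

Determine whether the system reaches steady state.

Stability requires ρ = λ/(cμ) < 1
ρ = 21.0/(1 × 9.6) = 21.0/9.60 = 2.1875
Since 2.1875 ≥ 1, the system is UNSTABLE.
Queue grows without bound. Need μ > λ = 21.0.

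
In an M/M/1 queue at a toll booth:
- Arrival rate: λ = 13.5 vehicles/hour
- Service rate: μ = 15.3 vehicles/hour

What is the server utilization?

Server utilization: ρ = λ/μ
ρ = 13.5/15.3 = 0.8824
The server is busy 88.24% of the time.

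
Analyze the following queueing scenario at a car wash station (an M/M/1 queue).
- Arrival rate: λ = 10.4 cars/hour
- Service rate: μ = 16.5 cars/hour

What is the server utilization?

Server utilization: ρ = λ/μ
ρ = 10.4/16.5 = 0.6303
The server is busy 63.03% of the time.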